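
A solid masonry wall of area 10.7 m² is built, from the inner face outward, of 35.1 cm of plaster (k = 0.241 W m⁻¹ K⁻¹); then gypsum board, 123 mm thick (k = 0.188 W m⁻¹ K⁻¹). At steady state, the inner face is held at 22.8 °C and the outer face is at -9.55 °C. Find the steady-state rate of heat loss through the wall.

Resistance network (inner→outer):
  R_plaster = L/(kA) = 0.351/(0.241·10.7) = 0.1361 K/W
  R_gypsum board = L/(kA) = 0.123/(0.188·10.7) = 0.06115 K/W
ΣR = 0.1361 + 0.06115 = 0.1973 K/W
Q = ΔT/ΣR = (22.8 °C − -9.55 °C)/0.1973 = 164 W

Q = 164 W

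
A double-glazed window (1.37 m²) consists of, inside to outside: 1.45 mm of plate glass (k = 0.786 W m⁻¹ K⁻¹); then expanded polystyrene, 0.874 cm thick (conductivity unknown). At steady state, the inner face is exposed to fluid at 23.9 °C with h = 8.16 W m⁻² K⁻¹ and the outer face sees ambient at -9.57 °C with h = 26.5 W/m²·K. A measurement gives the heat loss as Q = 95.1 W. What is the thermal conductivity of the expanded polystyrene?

ΣR = ΔT/Q = |23.9 − -9.57|/95.1 = 0.3519 K/W
Known resistances:
  R_conv,in = 1/(hA) = 1/(8.16·1.37) = 0.08945 K/W
  R_plate glass = L/(kA) = 0.00145/(0.786·1.37) = 0.001347 K/W
  R_conv,out = 1/(hA) = 1/(26.5·1.37) = 0.02754 K/W
R_expanded polystyrene = ΣR − ΣR_known = 0.3519 − 0.1183 = 0.2336 K/W
L/(kA) = 0.2336 ⇒ k = 0.00874/(0.2336·1.37) = 0.0273 W/m·K

k = 0.0273 W/m·K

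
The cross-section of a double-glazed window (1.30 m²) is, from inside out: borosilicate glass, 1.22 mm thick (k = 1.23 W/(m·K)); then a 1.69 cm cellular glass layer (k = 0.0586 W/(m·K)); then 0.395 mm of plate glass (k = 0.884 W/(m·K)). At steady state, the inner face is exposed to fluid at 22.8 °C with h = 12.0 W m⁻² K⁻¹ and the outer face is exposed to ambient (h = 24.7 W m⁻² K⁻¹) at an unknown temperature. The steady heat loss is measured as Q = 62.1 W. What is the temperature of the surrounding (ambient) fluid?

T_out = 3.04 °C

Series resistances:
  R_conv,in = 1/(hA) = 1/(12.0·1.30) = 0.06410 K/W
  R_borosilicate glass = L/(kA) = 0.00122/(1.23·1.30) = 7.630×10^-4 K/W
  R_cellular glass = L/(kA) = 0.0169/(0.0586·1.30) = 0.2218 K/W
  R_plate glass = L/(kA) = 3.95×10^-4/(0.884·1.30) = 3.437×10^-4 K/W
  R_conv,out = 1/(hA) = 1/(24.7·1.30) = 0.03114 K/W
ΣR = 0.3182 K/W
ΔT = Q·ΣR = 62.1 × 0.3182 = 19.76 K
Heat flows outward, so T_out = T_in − ΔT = 22.8 − 19.76 = 3.04 °C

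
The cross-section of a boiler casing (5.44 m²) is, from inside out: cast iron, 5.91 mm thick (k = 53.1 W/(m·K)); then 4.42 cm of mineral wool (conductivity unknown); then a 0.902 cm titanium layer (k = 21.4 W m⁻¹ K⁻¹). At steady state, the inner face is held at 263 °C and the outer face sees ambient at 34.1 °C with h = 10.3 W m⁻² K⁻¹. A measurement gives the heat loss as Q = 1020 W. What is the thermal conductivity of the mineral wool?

k = 0.0394 W/m·K

ΣR = ΔT/Q = |263 − 34.1|/1020 = 0.2244 K/W
Known resistances:
  R_cast iron = L/(kA) = 0.00591/(53.1·5.44) = 2.046×10^-5 K/W
  R_titanium = L/(kA) = 0.00902/(21.4·5.44) = 7.748×10^-5 K/W
  R_conv,out = 1/(hA) = 1/(10.3·5.44) = 0.01785 K/W
R_mineral wool = ΣR − ΣR_known = 0.2244 − 0.01795 = 0.2064 K/W
L/(kA) = 0.2064 ⇒ k = 0.0442/(0.2064·5.44) = 0.0394 W/m·K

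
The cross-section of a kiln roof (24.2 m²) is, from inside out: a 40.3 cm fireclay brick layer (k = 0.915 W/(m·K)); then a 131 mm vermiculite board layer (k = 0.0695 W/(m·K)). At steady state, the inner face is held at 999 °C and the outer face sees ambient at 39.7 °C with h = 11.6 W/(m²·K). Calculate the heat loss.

Q = 9630 W

Treat each layer as a resistance in series:
  R_fireclay brick = L/(kA) = 0.403/(0.915·24.2) = 0.01820 K/W
  R_vermiculite board = L/(kA) = 0.131/(0.0695·24.2) = 0.07789 K/W
  R_conv,out = 1/(hA) = 1/(11.6·24.2) = 0.003562 K/W
ΣR = 0.01820 + 0.07789 + 0.003562 = 0.09965 K/W
Q = ΔT/ΣR = (999 °C − 39.7 °C)/0.09965 = 9630 W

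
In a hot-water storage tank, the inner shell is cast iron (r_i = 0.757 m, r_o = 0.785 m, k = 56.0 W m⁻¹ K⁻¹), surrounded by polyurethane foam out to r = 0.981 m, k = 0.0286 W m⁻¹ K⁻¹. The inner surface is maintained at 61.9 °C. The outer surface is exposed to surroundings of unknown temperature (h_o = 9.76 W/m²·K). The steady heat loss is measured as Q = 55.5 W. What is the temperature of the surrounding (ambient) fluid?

T_out = 22.1 °C

Sum the resistances:
  R_cast iron = (1/0.757 − 1/0.785)/(4πk) = 0.04712/(4π·56.0) = 6.696×10^-5 K/W
  R_polyurethane foam = (1/0.785 − 1/0.981)/(4πk) = 0.2545/(4π·0.0286) = 0.7082 K/W
  R_conv,out = 1/(4πr²h) = 1/(4π·0.981²·9.76) = 0.008472 K/W
ΣR = 0.7167 K/W
ΔT = Q·ΣR = 55.5 × 0.7167 = 39.78 K
Heat flows outward, so T_out = T_in − ΔT = 61.9 − 39.78 = 22.1 °C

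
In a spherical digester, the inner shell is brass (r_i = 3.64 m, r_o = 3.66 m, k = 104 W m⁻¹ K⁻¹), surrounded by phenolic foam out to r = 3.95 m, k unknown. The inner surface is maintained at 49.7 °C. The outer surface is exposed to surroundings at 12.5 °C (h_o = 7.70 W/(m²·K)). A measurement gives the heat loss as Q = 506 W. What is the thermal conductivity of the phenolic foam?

ΣR = ΔT/Q = |49.7 − 12.5|/506 = 0.07352 K/W
Known resistances:
  R_brass = (1/3.64 − 1/3.66)/(4πk) = 0.001501/(4π·104) = 1.149×10^-6 K/W
  R_conv,out = 1/(4πr²h) = 1/(4π·3.95²·7.70) = 6.624×10^-4 K/W
R_phenolic foam = ΣR − ΣR_known = 0.07352 − 6.635×10^-4 = 0.07286 K/W
(1/r₁−1/r₂)/(4πk) = 0.07286 ⇒ k = 0.02006/(4π·0.07286) = 0.0219 W/m·K

k = 0.0219 W/m·K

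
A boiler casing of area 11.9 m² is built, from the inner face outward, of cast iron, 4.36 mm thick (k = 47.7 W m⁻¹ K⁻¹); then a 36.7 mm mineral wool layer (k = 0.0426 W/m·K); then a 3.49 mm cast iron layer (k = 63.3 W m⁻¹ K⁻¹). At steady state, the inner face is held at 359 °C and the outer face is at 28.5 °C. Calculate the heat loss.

Q = 4.56 kW

Resistance network (inner→outer):
  R_cast iron = L/(kA) = 0.00436/(47.7·11.9) = 7.681×10^-6 K/W
  R_mineral wool = L/(kA) = 0.0367/(0.0426·11.9) = 0.07240 K/W
  R_cast iron = L/(kA) = 0.00349/(63.3·11.9) = 4.633×10^-6 K/W
ΣR = 7.681×10^-6 + 0.07240 + 4.633×10^-6 = 0.07241 K/W
Q = ΔT/ΣR = (359 °C − 28.5 °C)/0.07241 = 4560 W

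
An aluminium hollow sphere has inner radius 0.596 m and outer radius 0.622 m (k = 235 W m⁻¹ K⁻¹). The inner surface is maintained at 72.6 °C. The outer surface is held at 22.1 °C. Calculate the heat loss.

Q = 4πk·ΔT/(1/r₁ − 1/r₂) = 4π × 235 × 50.5 / (1/0.596 − 1/0.622) = 2.13×10^6 W

Q = 2130 kW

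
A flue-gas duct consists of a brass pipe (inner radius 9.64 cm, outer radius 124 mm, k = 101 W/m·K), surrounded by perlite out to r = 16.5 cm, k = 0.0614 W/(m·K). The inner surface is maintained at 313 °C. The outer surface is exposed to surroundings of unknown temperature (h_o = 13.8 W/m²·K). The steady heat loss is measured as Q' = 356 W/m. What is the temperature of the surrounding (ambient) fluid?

Series resistances:
  R'_brass = ln(0.124/0.0964)/(2πk) = 0.2518/(2π·101) = 3.967×10^-4 m·K/W
  R'_perlite = ln(0.165/0.124)/(2πk) = 0.2857/(2π·0.0614) = 0.7405 m·K/W
  R'_conv,out = 1/(2πr h) = 1/(2π·0.165·13.8) = 0.06990 m·K/W
ΣR = 0.8108 m·K/W
ΔT = Q'·ΣR = 356 × 0.8108 = 288.6 K
Heat flows outward, so T_out = T_in − ΔT = 313 − 288.6 = 24.4 °C

T_out = 24.4 °C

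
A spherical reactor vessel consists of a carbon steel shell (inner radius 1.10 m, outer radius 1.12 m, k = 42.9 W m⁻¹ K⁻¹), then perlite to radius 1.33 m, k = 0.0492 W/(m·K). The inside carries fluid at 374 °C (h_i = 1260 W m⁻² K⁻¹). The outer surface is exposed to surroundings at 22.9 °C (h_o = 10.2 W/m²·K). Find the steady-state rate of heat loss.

Treat each layer as a resistance in series:
  R_conv,in = 1/(4πr²h) = 1/(4π·1.10²·1260) = 5.220×10^-5 K/W
  R_carbon steel = (1/1.10 − 1/1.12)/(4πk) = 0.01623/(4π·42.9) = 3.011×10^-5 K/W
  R_perlite = (1/1.12 − 1/1.33)/(4πk) = 0.1410/(4π·0.0492) = 0.2280 K/W
  R_conv,out = 1/(4πr²h) = 1/(4π·1.33²·10.2) = 0.004410 K/W
ΣR = 5.220×10^-5 + 3.011×10^-5 + 0.2280 + 0.004410 = 0.2325 K/W
Q = ΔT/ΣR = (374 °C − 22.9 °C)/0.2325 = 1510 W

Q = 1510 W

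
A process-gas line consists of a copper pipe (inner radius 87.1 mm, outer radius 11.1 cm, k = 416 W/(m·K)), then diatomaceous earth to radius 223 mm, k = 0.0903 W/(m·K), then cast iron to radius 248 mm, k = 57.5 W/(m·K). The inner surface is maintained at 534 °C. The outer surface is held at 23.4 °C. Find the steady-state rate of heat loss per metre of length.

Resistance network (inner→outer):
  R'_copper = ln(0.111/0.0871)/(2πk) = 0.2425/(2π·416) = 9.277×10^-5 m·K/W
  R'_diatomaceous earth = ln(0.223/0.111)/(2πk) = 0.6976/(2π·0.0903) = 1.230 m·K/W
  R'_cast iron = ln(0.248/0.223)/(2πk) = 0.1063/(2π·57.5) = 2.941×10^-4 m·K/W
ΣR = 9.277×10^-5 + 1.230 + 2.941×10^-4 = 1.230 m·K/W
Q' = ΔT/ΣR = (534 °C − 23.4 °C)/1.230 = 415 W/m

Q' = 415 W/m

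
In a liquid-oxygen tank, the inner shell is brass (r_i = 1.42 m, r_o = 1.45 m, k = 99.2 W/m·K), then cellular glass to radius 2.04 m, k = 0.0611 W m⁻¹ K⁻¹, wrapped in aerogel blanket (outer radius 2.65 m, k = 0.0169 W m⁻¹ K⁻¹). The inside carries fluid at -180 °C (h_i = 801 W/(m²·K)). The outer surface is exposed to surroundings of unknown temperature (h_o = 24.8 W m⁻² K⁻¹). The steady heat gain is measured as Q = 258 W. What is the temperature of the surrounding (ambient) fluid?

T_out = 24.2 °C

Sum the resistances:
  R_conv,in = 1/(4πr²h) = 1/(4π·1.42²·801) = 4.927×10^-5 K/W
  R_brass = (1/1.42 − 1/1.45)/(4πk) = 0.01457/(4π·99.2) = 1.169×10^-5 K/W
  R_cellular glass = (1/1.45 − 1/2.04)/(4πk) = 0.1995/(4π·0.0611) = 0.2598 K/W
  R_aerogel blanket = (1/2.04 − 1/2.65)/(4πk) = 0.1128/(4π·0.0169) = 0.5313 K/W
  R_conv,out = 1/(4πr²h) = 1/(4π·2.65²·24.8) = 4.569×10^-4 K/W
ΣR = 0.7916 K/W
ΔT = Q·ΣR = 258 × 0.7916 = 204.2 K
Heat flows inward, so T_out = T_in + ΔT = -180 + 204.2 = 24.2 °C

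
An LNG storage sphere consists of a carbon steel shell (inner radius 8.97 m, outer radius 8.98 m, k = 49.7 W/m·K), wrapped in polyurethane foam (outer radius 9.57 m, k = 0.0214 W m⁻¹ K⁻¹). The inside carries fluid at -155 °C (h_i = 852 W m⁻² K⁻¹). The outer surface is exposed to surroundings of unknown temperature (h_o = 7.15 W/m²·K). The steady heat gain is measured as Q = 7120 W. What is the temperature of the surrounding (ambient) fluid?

Series resistances:
  R_conv,in = 1/(4πr²h) = 1/(4π·8.97²·852) = 1.161×10^-6 K/W
  R_carbon steel = (1/8.97 − 1/8.98)/(4πk) = 1.241×10^-4/(4π·49.7) = 1.988×10^-7 K/W
  R_polyurethane foam = (1/8.98 − 1/9.57)/(4πk) = 0.006865/(4π·0.0214) = 0.02553 K/W
  R_conv,out = 1/(4πr²h) = 1/(4π·9.57²·7.15) = 1.215×10^-4 K/W
ΣR = 0.02565 K/W
ΔT = Q·ΣR = 7120 × 0.02565 = 182.6 K
Heat flows inward, so T_out = T_in + ΔT = -155 + 182.6 = 27.6 °C

T_out = 27.6 °C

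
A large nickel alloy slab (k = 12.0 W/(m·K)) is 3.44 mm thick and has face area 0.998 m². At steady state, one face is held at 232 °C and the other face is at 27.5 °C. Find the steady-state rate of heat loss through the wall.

Q = 712 kW

Q = kA·ΔT/L = 12.0 × 0.998 × |232 °C − 27.5 °C| / 0.00344 = 7.12×10^5 W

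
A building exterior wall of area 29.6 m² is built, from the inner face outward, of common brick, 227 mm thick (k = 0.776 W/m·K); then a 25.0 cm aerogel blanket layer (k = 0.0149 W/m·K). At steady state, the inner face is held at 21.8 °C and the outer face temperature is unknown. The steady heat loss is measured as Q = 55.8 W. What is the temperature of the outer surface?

T_out = -10.4 °C

Sum the resistances:
  R_common brick = L/(kA) = 0.227/(0.776·29.6) = 0.009883 K/W
  R_aerogel blanket = L/(kA) = 0.250/(0.0149·29.6) = 0.5668 K/W
ΣR = 0.5767 K/W
ΔT = Q·ΣR = 55.8 × 0.5767 = 32.18 K
Heat flows outward, so T_out = T_in − ΔT = 21.8 − 32.18 = -10.4 °C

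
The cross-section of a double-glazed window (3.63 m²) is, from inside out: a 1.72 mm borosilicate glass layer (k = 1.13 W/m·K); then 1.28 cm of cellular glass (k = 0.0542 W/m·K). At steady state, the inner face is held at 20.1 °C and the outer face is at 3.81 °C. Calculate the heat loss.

Resistance network (inner→outer):
  R_borosilicate glass = L/(kA) = 0.00172/(1.13·3.63) = 4.193×10^-4 K/W
  R_cellular glass = L/(kA) = 0.0128/(0.0542·3.63) = 0.06506 K/W
ΣR = 4.193×10^-4 + 0.06506 = 0.06548 K/W
Q = ΔT/ΣR = (20.1 °C − 3.81 °C)/0.06548 = 249 W

Q = 249 W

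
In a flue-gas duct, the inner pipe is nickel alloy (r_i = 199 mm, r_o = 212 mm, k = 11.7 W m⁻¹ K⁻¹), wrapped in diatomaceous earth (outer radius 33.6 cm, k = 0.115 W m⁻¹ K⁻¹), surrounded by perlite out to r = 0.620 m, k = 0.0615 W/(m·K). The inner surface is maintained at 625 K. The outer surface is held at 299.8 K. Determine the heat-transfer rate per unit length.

Series thermal resistances, inner to outer:
  R'_nickel alloy = ln(0.212/0.199)/(2πk) = 0.06328/(2π·11.7) = 8.608×10^-4 m·K/W
  R'_diatomaceous earth = ln(0.336/0.212)/(2πk) = 0.4605/(2π·0.115) = 0.6373 m·K/W
  R'_perlite = ln(0.620/0.336)/(2πk) = 0.6126/(2π·0.0615) = 1.585 m·K/W
ΣR = 8.608×10^-4 + 0.6373 + 1.585 = 2.223 m·K/W
Q' = ΔT/ΣR = (625 K − 299.8 K)/2.223 = 146 W/m

Q' = 146 W/m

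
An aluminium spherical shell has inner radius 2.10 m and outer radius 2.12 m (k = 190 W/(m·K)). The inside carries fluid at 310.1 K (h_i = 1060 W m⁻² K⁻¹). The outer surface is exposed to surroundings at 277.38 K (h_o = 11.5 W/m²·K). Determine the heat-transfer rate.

Q = 21000 W

Resistance network (inner→outer):
  R_conv,in = 1/(4πr²h) = 1/(4π·2.10²·1060) = 1.702×10^-5 K/W
  R_aluminium = (1/2.10 − 1/2.12)/(4πk) = 0.004492/(4π·190) = 1.882×10^-6 K/W
  R_conv,out = 1/(4πr²h) = 1/(4π·2.12²·11.5) = 0.001540 K/W
ΣR = 1.702×10^-5 + 1.882×10^-6 + 0.001540 = 0.001559 K/W
Q = ΔT/ΣR = (310.1 K − 277.38 K)/0.001559 = 21000 W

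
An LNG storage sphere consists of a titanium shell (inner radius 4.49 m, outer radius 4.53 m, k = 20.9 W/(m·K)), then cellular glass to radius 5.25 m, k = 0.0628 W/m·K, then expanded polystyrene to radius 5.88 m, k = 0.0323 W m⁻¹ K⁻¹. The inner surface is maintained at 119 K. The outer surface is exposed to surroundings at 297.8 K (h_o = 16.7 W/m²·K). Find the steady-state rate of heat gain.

Resistance network (inner→outer):
  R_titanium = (1/4.49 − 1/4.53)/(4πk) = 0.001967/(4π·20.9) = 7.488×10^-6 K/W
  R_cellular glass = (1/4.53 − 1/5.25)/(4πk) = 0.03027/(4π·0.0628) = 0.03836 K/W
  R_expanded polystyrene = (1/5.25 − 1/5.88)/(4πk) = 0.02041/(4π·0.0323) = 0.05028 K/W
  R_conv,out = 1/(4πr²h) = 1/(4π·5.88²·16.7) = 1.378×10^-4 K/W
ΣR = 7.488×10^-6 + 0.03836 + 0.05028 + 1.378×10^-4 = 0.08879 K/W
Q = ΔT/ΣR = (119 K − 297.8 K)/0.08879 = -2010 W
(Negative Q ⇒ heat flows inward; heat gain = 2010 W.)

Q = 2010 W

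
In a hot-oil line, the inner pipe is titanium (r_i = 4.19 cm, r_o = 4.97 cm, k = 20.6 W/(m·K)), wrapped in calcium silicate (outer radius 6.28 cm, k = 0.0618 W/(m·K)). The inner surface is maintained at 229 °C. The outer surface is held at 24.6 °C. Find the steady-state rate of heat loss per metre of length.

Q' = 339 W/m

Resistance network (inner→outer):
  R'_titanium = ln(0.0497/0.0419)/(2πk) = 0.1707/(2π·20.6) = 0.001319 m·K/W
  R'_calcium silicate = ln(0.0628/0.0497)/(2πk) = 0.2340/(2π·0.0618) = 0.6025 m·K/W
ΣR = 0.001319 + 0.6025 = 0.6038 m·K/W
Q' = ΔT/ΣR = (229 °C − 24.6 °C)/0.6038 = 339 W/m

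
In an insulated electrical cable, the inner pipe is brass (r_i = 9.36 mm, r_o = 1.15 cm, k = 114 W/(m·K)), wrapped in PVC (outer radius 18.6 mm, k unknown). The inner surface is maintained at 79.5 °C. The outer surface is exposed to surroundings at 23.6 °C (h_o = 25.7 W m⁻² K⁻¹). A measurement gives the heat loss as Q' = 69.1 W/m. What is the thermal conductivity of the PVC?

k = 0.161 W/m·K

ΣR = ΔT/Q' = |79.5 − 23.6|/69.1 = 0.8090 m·K/W
Known resistances:
  R'_brass = ln(0.0115/0.00936)/(2πk) = 0.2059/(2π·114) = 2.875×10^-4 m·K/W
  R'_conv,out = 1/(2πr h) = 1/(2π·0.0186·25.7) = 0.3329 m·K/W
R_PVC = ΣR − ΣR_known = 0.8090 − 0.3332 = 0.4758 m·K/W
ln(r₂/r₁)/(2πk) = 0.4758 ⇒ k = 0.4808/(2π·0.4758) = 0.161 W/m·K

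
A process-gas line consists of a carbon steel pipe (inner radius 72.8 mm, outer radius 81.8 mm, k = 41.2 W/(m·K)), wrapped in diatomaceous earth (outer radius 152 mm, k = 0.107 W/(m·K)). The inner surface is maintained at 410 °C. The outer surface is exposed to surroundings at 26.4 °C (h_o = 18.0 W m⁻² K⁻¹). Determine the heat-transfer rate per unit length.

Q' = 391 W/m

Series thermal resistances, inner to outer:
  R'_carbon steel = ln(0.0818/0.0728)/(2πk) = 0.1166/(2π·41.2) = 4.503×10^-4 m·K/W
  R'_diatomaceous earth = ln(0.152/0.0818)/(2πk) = 0.6196/(2π·0.107) = 0.9216 m·K/W
  R'_conv,out = 1/(2πr h) = 1/(2π·0.152·18.0) = 0.05817 m·K/W
ΣR = 4.503×10^-4 + 0.9216 + 0.05817 = 0.9802 m·K/W
Q' = ΔT/ΣR = (410 °C − 26.4 °C)/0.9802 = 391 W/m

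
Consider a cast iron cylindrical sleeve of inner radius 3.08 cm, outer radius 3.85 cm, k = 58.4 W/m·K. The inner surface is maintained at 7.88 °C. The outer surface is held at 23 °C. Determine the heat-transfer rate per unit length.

Q' = 24.9 kW/m

Q' = 2πk·ΔT/ln(r₂/r₁) = 2π × 58.4 × 15.12 / ln(0.0385/0.0308) = 24900 W/m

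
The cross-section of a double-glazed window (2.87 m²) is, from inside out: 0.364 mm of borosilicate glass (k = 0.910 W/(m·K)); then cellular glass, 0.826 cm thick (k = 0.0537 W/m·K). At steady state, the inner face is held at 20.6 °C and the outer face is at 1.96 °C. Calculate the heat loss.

Q = 347 W

Treat each layer as a resistance in series:
  R_borosilicate glass = L/(kA) = 3.64×10^-4/(0.910·2.87) = 1.394×10^-4 K/W
  R_cellular glass = L/(kA) = 0.00826/(0.0537·2.87) = 0.05359 K/W
ΣR = 1.394×10^-4 + 0.05359 = 0.05373 K/W
Q = ΔT/ΣR = (20.6 °C − 1.96 °C)/0.05373 = 347 W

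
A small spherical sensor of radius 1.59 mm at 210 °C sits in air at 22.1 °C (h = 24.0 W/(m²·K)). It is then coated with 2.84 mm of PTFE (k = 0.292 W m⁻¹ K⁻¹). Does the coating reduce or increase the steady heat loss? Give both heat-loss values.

Critical radius for a sphere: r_cr = 2k/h = 0.0243 m = 2.43 cm.
Outer radius after coating: r₂ = 0.00159 + 0.00284 = 0.00443 m.
Since r₁ < r_cr and r₂ ≤ r_cr, the coating moves toward the maximum at r_cr — heat loss rises.
Bare: R = 1/(4πr₁²h) = 1312 K/W; Q = 187.9/1312 = 0.143 W.
Coated: R = R_cond + R_conv = 278.8 K/W; Q = 187.9/278.8 = 0.674 W.

increases: 0.143 → 0.674 W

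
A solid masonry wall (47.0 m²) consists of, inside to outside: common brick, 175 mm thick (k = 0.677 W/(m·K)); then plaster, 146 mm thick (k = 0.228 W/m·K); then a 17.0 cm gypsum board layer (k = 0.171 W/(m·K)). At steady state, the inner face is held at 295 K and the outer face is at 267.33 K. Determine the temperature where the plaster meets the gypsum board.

T = 281.86 K

Resistance network (inner→outer):
  R_common brick = L/(kA) = 0.175/(0.677·47.0) = 0.005500 K/W
  R_plaster = L/(kA) = 0.146/(0.228·47.0) = 0.01362 K/W
  R_gypsum board = L/(kA) = 0.170/(0.171·47.0) = 0.02115 K/W
ΣR = 0.005500 + 0.01362 + 0.02115 = 0.04027 K/W
Q = ΔT/ΣR = (295 K − 267.33 K)/0.04027 = 687.1 W
From the inner boundary to the plaster/gypsum board interface, ΣR_partial = 0.01912 K/W.
T_interface = T_in − Q·ΣR_partial = 295 K − (687.1)(0.01912) = 281.86 K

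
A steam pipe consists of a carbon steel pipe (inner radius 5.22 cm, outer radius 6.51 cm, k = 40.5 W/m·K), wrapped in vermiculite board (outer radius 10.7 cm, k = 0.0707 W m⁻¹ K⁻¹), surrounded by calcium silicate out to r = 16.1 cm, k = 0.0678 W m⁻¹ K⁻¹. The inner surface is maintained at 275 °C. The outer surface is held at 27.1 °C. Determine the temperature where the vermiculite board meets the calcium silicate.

T = 141 °C

Treat each layer as a resistance in series:
  R'_carbon steel = ln(0.0651/0.0522)/(2πk) = 0.2208/(2π·40.5) = 8.679×10^-4 m·K/W
  R'_vermiculite board = ln(0.107/0.0651)/(2πk) = 0.4969/(2π·0.0707) = 1.119 m·K/W
  R'_calcium silicate = ln(0.161/0.107)/(2πk) = 0.4086/(2π·0.0678) = 0.9591 m·K/W
ΣR = 8.679×10^-4 + 1.119 + 0.9591 = 2.079 m·K/W
Q' = ΔT/ΣR = (275 °C − 27.1 °C)/2.079 = 119.2 W/m
From the inner boundary to the vermiculite board/calcium silicate interface, ΣR_partial = 1.120 m·K/W.
T_interface = T_in − Q'·ΣR_partial = 275 °C − (119.2)(1.120) = 141 °C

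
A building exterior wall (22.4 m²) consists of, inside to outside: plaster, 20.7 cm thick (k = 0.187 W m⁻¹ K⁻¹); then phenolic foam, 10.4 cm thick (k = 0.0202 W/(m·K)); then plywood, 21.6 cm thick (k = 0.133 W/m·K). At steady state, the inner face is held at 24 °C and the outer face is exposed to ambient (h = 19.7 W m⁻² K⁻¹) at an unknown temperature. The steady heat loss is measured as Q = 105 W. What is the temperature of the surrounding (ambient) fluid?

Sum the resistances:
  R_plaster = L/(kA) = 0.207/(0.187·22.4) = 0.04942 K/W
  R_phenolic foam = L/(kA) = 0.104/(0.0202·22.4) = 0.2298 K/W
  R_plywood = L/(kA) = 0.216/(0.133·22.4) = 0.07250 K/W
  R_conv,out = 1/(hA) = 1/(19.7·22.4) = 0.002266 K/W
ΣR = 0.3540 K/W
ΔT = Q·ΣR = 105 × 0.3540 = 37.17 K
Heat flows outward, so T_out = T_in − ΔT = 24 − 37.17 = -13.2 °C

T_out = -13.2 °C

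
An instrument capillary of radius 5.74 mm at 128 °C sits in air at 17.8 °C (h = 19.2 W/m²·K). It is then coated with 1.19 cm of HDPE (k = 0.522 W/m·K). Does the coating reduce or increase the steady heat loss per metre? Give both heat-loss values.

increases: 76.3 → 136 W/m

Critical radius for a cylinder: r_cr = k/h = 0.0272 m = 2.72 cm.
Outer radius after coating: r₂ = 0.00574 + 0.0119 = 0.01764 m.
Since r₁ < r_cr and r₂ ≤ r_cr, the coating moves toward the maximum at r_cr — heat loss rises.
Bare: R = 1/(2πr₁h) = 1.444 m·K/W; Q = 110.2/1.444 = 76.3 W/m.
Coated: R = R_cond + R_conv = 0.8122 m·K/W; Q = 110.2/0.8122 = 136 W/m.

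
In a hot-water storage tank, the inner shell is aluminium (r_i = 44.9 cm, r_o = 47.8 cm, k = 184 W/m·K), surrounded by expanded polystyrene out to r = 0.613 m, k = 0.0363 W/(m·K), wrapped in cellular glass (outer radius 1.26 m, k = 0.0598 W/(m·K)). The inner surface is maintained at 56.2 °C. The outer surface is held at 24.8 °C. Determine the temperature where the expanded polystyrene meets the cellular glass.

Series thermal resistances, inner to outer:
  R_aluminium = (1/0.449 − 1/0.478)/(4πk) = 0.1351/(4π·184) = 5.844×10^-5 K/W
  R_expanded polystyrene = (1/0.478 − 1/0.613)/(4πk) = 0.4607/(4π·0.0363) = 1.010 K/W
  R_cellular glass = (1/0.613 − 1/1.26)/(4πk) = 0.8377/(4π·0.0598) = 1.115 K/W
ΣR = 5.844×10^-5 + 1.010 + 1.115 = 2.125 K/W
Q = ΔT/ΣR = (56.2 °C − 24.8 °C)/2.125 = 14.78 W
From the inner boundary to the expanded polystyrene/cellular glass interface, ΣR_partial = 1.010 K/W.
T_interface = T_in − Q·ΣR_partial = 56.2 °C − (14.78)(1.010) = 41.3 °C

T = 41.3 °C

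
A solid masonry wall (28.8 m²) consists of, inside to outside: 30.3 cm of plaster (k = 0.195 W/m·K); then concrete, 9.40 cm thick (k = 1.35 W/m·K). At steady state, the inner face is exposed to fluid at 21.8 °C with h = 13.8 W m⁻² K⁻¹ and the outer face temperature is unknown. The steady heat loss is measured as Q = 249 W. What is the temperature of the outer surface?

T_out = 7.14 °C

Series resistances:
  R_conv,in = 1/(hA) = 1/(13.8·28.8) = 0.002516 K/W
  R_plaster = L/(kA) = 0.303/(0.195·28.8) = 0.05395 K/W
  R_concrete = L/(kA) = 0.0940/(1.35·28.8) = 0.002418 K/W
ΣR = 0.05889 K/W
ΔT = Q·ΣR = 249 × 0.05889 = 14.66 K
Heat flows outward, so T_out = T_in − ΔT = 21.8 − 14.66 = 7.14 °C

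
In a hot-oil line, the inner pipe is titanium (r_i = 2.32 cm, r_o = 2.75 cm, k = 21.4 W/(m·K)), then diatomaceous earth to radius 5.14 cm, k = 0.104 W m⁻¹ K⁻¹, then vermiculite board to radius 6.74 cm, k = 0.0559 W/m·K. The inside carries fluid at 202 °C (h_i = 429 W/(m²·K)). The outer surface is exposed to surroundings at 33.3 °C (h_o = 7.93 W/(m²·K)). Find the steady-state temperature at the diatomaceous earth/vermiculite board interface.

Series thermal resistances, inner to outer:
  R'_conv,in = 1/(2πr h) = 1/(2π·0.0232·429) = 0.01599 m·K/W
  R'_titanium = ln(0.0275/0.0232)/(2πk) = 0.1700/(2π·21.4) = 0.001265 m·K/W
  R'_diatomaceous earth = ln(0.0514/0.0275)/(2πk) = 0.6255/(2π·0.104) = 0.9572 m·K/W
  R'_vermiculite board = ln(0.0674/0.0514)/(2πk) = 0.2710/(2π·0.0559) = 0.7716 m·K/W
  R'_conv,out = 1/(2πr h) = 1/(2π·0.0674·7.93) = 0.2978 m·K/W
ΣR = 0.01599 + 0.001265 + 0.9572 + 0.7716 + 0.2978 = 2.044 m·K/W
Q' = ΔT/ΣR = (202 °C − 33.3 °C)/2.044 = 82.53 W/m
From the inner boundary to the diatomaceous earth/vermiculite board interface, ΣR_partial = 0.9745 m·K/W.
T_interface = T_in − Q'·ΣR_partial = 202 °C − (82.53)(0.9745) = 122 °C

T = 122 °C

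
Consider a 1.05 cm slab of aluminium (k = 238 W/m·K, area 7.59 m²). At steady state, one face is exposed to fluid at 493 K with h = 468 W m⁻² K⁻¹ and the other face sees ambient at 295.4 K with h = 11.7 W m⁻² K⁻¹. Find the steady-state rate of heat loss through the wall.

Q = 17.1 kW

Resistance network (inner→outer):
  R_conv,in = 1/(hA) = 1/(468·7.59) = 2.815×10^-4 K/W
  R_aluminium = L/(kA) = 0.0105/(238·7.59) = 5.813×10^-6 K/W
  R_conv,out = 1/(hA) = 1/(11.7·7.59) = 0.01126 K/W
ΣR = 2.815×10^-4 + 5.813×10^-6 + 0.01126 = 0.01155 K/W
Q = ΔT/ΣR = (493 K − 295.4 K)/0.01155 = 17100 W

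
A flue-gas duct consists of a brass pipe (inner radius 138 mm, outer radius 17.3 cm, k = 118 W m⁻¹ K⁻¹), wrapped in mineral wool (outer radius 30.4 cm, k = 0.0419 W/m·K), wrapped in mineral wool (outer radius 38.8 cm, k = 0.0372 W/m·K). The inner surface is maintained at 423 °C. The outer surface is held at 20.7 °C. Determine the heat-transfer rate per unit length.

Series thermal resistances, inner to outer:
  R'_brass = ln(0.173/0.138)/(2πk) = 0.2260/(2π·118) = 3.049×10^-4 m·K/W
  R'_mineral wool = ln(0.304/0.173)/(2πk) = 0.5637/(2π·0.0419) = 2.141 m·K/W
  R'_mineral wool = ln(0.388/0.304)/(2πk) = 0.2440/(2π·0.0372) = 1.044 m·K/W
ΣR = 3.049×10^-4 + 2.141 + 1.044 = 3.185 m·K/W
Q' = ΔT/ΣR = (423 °C − 20.7 °C)/3.185 = 126 W/m

Q' = 126 W/m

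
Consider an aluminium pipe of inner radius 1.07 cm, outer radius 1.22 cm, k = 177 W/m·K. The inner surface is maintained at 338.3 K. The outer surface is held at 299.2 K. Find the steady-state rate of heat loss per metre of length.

Q' = 3.31×10^5 W/m

Q' = 2πk·ΔT/ln(r₂/r₁) = 2π × 177 × 39.1 / ln(0.0122/0.0107) = 3.31×10^5 W/m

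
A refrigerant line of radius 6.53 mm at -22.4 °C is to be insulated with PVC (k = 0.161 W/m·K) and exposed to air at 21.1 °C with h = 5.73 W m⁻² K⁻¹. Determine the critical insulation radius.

For a cylinder, r_cr = k_ins/h = 0.161/5.73 = 0.0281 m = 2.81 cm

r_cr = 2.81 cm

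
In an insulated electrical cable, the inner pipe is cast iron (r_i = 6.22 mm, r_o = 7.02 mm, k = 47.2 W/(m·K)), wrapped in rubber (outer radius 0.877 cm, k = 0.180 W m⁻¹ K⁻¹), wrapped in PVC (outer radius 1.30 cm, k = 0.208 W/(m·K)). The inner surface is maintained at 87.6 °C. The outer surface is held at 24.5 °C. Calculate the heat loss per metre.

Resistance network (inner→outer):
  R'_cast iron = ln(0.00702/0.00622)/(2πk) = 0.1210/(2π·47.2) = 4.080×10^-4 m·K/W
  R'_rubber = ln(0.00877/0.00702)/(2πk) = 0.2226/(2π·0.180) = 0.1968 m·K/W
  R'_PVC = ln(0.0130/0.00877)/(2πk) = 0.3936/(2π·0.208) = 0.3012 m·K/W
ΣR = 4.080×10^-4 + 0.1968 + 0.3012 = 0.4984 m·K/W
Q' = ΔT/ΣR = (87.6 °C − 24.5 °C)/0.4984 = 127 W/m

Q' = 127 W/m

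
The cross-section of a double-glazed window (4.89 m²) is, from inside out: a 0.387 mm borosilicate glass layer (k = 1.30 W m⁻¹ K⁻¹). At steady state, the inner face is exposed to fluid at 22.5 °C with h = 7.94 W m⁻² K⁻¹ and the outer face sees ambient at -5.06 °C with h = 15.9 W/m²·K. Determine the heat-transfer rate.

Resistance network (inner→outer):
  R_conv,in = 1/(hA) = 1/(7.94·4.89) = 0.02576 K/W
  R_borosilicate glass = L/(kA) = 3.87×10^-4/(1.30·4.89) = 6.088×10^-5 K/W
  R_conv,out = 1/(hA) = 1/(15.9·4.89) = 0.01286 K/W
ΣR = 0.02576 + 6.088×10^-5 + 0.01286 = 0.03868 K/W
Q = ΔT/ΣR = (22.5 °C − -5.06 °C)/0.03868 = 713 W

Q = 713 W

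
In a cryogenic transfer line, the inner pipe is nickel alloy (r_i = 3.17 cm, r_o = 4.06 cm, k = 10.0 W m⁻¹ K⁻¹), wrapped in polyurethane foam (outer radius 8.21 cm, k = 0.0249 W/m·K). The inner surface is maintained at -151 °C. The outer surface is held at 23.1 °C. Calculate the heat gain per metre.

Treat each layer as a resistance in series:
  R'_nickel alloy = ln(0.0406/0.0317)/(2πk) = 0.2475/(2π·10.0) = 0.003938 m·K/W
  R'_polyurethane foam = ln(0.0821/0.0406)/(2πk) = 0.7042/(2π·0.0249) = 4.501 m·K/W
ΣR = 0.003938 + 4.501 = 4.505 m·K/W
Q' = ΔT/ΣR = (-151 °C − 23.1 °C)/4.505 = -38.6 W/m
(Negative Q' ⇒ heat flows inward; heat gain = 38.6 W/m.)

Q' = 38.6 W/m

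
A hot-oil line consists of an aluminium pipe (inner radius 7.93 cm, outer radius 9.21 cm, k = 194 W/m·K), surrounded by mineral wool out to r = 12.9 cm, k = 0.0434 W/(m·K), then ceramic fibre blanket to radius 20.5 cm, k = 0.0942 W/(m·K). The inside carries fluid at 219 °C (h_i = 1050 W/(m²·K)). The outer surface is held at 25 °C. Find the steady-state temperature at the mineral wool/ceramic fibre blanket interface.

Series thermal resistances, inner to outer:
  R'_conv,in = 1/(2πr h) = 1/(2π·0.0793·1050) = 0.001911 m·K/W
  R'_aluminium = ln(0.0921/0.0793)/(2πk) = 0.1496/(2π·194) = 1.228×10^-4 m·K/W
  R'_mineral wool = ln(0.129/0.0921)/(2πk) = 0.3369/(2π·0.0434) = 1.236 m·K/W
  R'_ceramic fibre blanket = ln(0.205/0.129)/(2πk) = 0.4632/(2π·0.0942) = 0.7826 m·K/W
ΣR = 0.001911 + 1.228×10^-4 + 1.236 + 0.7826 = 2.021 m·K/W
Q' = ΔT/ΣR = (219 °C − 25 °C)/2.021 = 95.99 W/m
From the inner boundary to the mineral wool/ceramic fibre blanket interface, ΣR_partial = 1.238 m·K/W.
T_interface = T_in − Q'·ΣR_partial = 219 °C − (95.99)(1.238) = 100 °C

T = 100 °C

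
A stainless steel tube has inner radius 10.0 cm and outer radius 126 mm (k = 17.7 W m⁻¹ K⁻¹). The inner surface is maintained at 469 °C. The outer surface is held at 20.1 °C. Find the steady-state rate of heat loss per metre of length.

Q' = 2πk·ΔT/ln(r₂/r₁) = 2π × 17.7 × 448.9 / ln(0.126/0.100) = 2.16×10^5 W/m

Q' = 2.16×10^5 W/m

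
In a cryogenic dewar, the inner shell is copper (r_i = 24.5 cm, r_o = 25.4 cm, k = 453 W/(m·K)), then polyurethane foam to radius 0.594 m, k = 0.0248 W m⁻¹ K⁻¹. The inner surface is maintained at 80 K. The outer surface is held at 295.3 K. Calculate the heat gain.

Series thermal resistances, inner to outer:
  R_copper = (1/0.245 − 1/0.254)/(4πk) = 0.1446/(4π·453) = 2.541×10^-5 K/W
  R_polyurethane foam = (1/0.254 − 1/0.594)/(4πk) = 2.254/(4π·0.0248) = 7.231 K/W
ΣR = 2.541×10^-5 + 7.231 = 7.231 K/W
Q = ΔT/ΣR = (80 K − 295.3 K)/7.231 = -29.8 W
(Negative Q ⇒ heat flows inward; heat gain = 29.8 W.)

Q = 29.8 W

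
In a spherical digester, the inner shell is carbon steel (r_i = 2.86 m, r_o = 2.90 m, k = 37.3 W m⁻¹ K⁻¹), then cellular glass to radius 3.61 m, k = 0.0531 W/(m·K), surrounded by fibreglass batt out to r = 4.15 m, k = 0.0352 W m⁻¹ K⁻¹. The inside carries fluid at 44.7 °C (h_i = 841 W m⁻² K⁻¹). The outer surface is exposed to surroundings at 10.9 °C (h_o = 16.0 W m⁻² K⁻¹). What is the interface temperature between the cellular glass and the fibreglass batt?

T = 26.0 °C

Series thermal resistances, inner to outer:
  R_conv,in = 1/(4πr²h) = 1/(4π·2.86²·841) = 1.157×10^-5 K/W
  R_carbon steel = (1/2.86 − 1/2.90)/(4πk) = 0.004823/(4π·37.3) = 1.029×10^-5 K/W
  R_cellular glass = (1/2.90 − 1/3.61)/(4πk) = 0.06782/(4π·0.0531) = 0.1016 K/W
  R_fibreglass batt = (1/3.61 − 1/4.15)/(4πk) = 0.03604/(4π·0.0352) = 0.08149 K/W
  R_conv,out = 1/(4πr²h) = 1/(4π·4.15²·16.0) = 2.888×10^-4 K/W
ΣR = 1.157×10^-5 + 1.029×10^-5 + 0.1016 + 0.08149 + 2.888×10^-4 = 0.1834 K/W
Q = ΔT/ΣR = (44.7 °C − 10.9 °C)/0.1834 = 184.3 W
From the inner boundary to the cellular glass/fibreglass batt interface, ΣR_partial = 0.1016 K/W.
T_interface = T_in − Q·ΣR_partial = 44.7 °C − (184.3)(0.1016) = 26.0 °C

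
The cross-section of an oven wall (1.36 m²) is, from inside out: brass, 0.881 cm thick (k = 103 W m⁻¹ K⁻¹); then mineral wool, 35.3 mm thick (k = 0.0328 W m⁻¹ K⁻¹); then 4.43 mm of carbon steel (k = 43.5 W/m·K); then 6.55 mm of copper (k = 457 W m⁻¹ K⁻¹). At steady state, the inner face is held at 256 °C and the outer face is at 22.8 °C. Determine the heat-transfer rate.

Treat each layer as a resistance in series:
  R_brass = L/(kA) = 0.00881/(103·1.36) = 6.289×10^-5 K/W
  R_mineral wool = L/(kA) = 0.0353/(0.0328·1.36) = 0.7913 K/W
  R_carbon steel = L/(kA) = 0.00443/(43.5·1.36) = 7.488×10^-5 K/W
  R_copper = L/(kA) = 0.00655/(457·1.36) = 1.054×10^-5 K/W
ΣR = 6.289×10^-5 + 0.7913 + 7.488×10^-5 + 1.054×10^-5 = 0.7914 K/W
Q = ΔT/ΣR = (256 °C − 22.8 °C)/0.7914 = 295 W

Q = 295 W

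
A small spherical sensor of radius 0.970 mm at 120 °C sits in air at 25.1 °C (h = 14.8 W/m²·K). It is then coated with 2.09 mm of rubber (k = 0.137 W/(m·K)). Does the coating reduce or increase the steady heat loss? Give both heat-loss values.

Critical radius for a sphere: r_cr = 2k/h = 0.0185 m = 1.85 cm.
Outer radius after coating: r₂ = 9.70×10^-4 + 0.00209 = 0.003060 m.
Since r₁ < r_cr and r₂ ≤ r_cr, the coating moves toward the maximum at r_cr — heat loss rises.
Bare: R = 1/(4πr₁²h) = 5715 K/W; Q = 94.9/5715 = 0.0166 W.
Coated: R = R_cond + R_conv = 983.2 K/W; Q = 94.9/983.2 = 0.0965 W.

increases: 0.0166 → 0.0965 W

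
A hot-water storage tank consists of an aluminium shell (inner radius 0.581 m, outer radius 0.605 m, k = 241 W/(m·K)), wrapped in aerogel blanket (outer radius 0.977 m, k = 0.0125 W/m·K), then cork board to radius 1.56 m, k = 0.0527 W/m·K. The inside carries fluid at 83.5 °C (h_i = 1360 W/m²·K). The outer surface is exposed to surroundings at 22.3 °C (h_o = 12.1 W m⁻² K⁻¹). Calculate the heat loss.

Resistance network (inner→outer):
  R_conv,in = 1/(4πr²h) = 1/(4π·0.581²·1360) = 1.733×10^-4 K/W
  R_aluminium = (1/0.581 − 1/0.605)/(4πk) = 0.06828/(4π·241) = 2.255×10^-5 K/W
  R_aerogel blanket = (1/0.605 − 1/0.977)/(4πk) = 0.6294/(4π·0.0125) = 4.007 K/W
  R_cork board = (1/0.977 − 1/1.56)/(4πk) = 0.3825/(4π·0.0527) = 0.5776 K/W
  R_conv,out = 1/(4πr²h) = 1/(4π·1.56²·12.1) = 0.002702 K/W
ΣR = 1.733×10^-4 + 2.255×10^-5 + 4.007 + 0.5776 + 0.002702 = 4.587 K/W
Q = ΔT/ΣR = (83.5 °C − 22.3 °C)/4.587 = 13.3 W

Q = 13.3 W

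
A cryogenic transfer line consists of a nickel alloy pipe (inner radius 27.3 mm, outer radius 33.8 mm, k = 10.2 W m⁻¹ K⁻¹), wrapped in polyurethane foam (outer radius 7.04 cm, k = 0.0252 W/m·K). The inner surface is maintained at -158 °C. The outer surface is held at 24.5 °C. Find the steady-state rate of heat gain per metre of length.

Q' = 39.4 W/m

Resistance network (inner→outer):
  R'_nickel alloy = ln(0.0338/0.0273)/(2πk) = 0.2136/(2π·10.2) = 0.003332 m·K/W
  R'_polyurethane foam = ln(0.0704/0.0338)/(2πk) = 0.7337/(2π·0.0252) = 4.634 m·K/W
ΣR = 0.003332 + 4.634 = 4.637 m·K/W
Q' = ΔT/ΣR = (-158 °C − 24.5 °C)/4.637 = -39.4 W/m
(Negative Q' ⇒ heat flows inward; heat gain = 39.4 W/m.)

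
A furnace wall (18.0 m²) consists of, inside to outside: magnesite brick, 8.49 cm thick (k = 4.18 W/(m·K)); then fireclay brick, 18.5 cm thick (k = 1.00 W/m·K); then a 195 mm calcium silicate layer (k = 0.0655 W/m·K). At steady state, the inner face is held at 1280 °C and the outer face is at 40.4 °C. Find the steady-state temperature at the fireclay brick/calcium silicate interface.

Treat each layer as a resistance in series:
  R_magnesite brick = L/(kA) = 0.0849/(4.18·18.0) = 0.001128 K/W
  R_fireclay brick = L/(kA) = 0.185/(1.00·18.0) = 0.01028 K/W
  R_calcium silicate = L/(kA) = 0.195/(0.0655·18.0) = 0.1654 K/W
ΣR = 0.001128 + 0.01028 + 0.1654 = 0.1768 K/W
Q = ΔT/ΣR = (1280 °C − 40.4 °C)/0.1768 = 7011 W
From the inner boundary to the fireclay brick/calcium silicate interface, ΣR_partial = 0.01141 K/W.
T_interface = T_in − Q·ΣR_partial = 1280 °C − (7011)(0.01141) = 1200 °C

T = 1200 °C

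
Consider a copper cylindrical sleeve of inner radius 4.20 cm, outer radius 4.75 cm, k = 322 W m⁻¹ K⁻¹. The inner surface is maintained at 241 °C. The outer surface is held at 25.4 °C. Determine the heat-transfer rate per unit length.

Q' = 3540 kW/m

Q' = 2πk·ΔT/ln(r₂/r₁) = 2π × 322 × 215.6 / ln(0.0475/0.0420) = 3.54×10^6 W/m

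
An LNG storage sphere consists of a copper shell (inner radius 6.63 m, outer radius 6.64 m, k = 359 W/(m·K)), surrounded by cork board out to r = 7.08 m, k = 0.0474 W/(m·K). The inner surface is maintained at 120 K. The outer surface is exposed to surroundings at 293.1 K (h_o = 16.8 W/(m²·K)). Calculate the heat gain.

Series thermal resistances, inner to outer:
  R_copper = (1/6.63 − 1/6.64)/(4πk) = 2.272×10^-4/(4π·359) = 5.035×10^-8 K/W
  R_cork board = (1/6.64 − 1/7.08)/(4πk) = 0.009359/(4π·0.0474) = 0.01571 K/W
  R_conv,out = 1/(4πr²h) = 1/(4π·7.08²·16.8) = 9.450×10^-5 K/W
ΣR = 5.035×10^-8 + 0.01571 + 9.450×10^-5 = 0.01580 K/W
Q = ΔT/ΣR = (120 K − 293.1 K)/0.01580 = -11000 W
(Negative Q ⇒ heat flows inward; heat gain = 11000 W.)

Q = 11000 W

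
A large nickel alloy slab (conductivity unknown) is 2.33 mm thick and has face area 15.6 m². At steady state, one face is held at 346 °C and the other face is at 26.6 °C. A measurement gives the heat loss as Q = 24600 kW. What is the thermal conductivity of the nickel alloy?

k = 11.5 W/m·K

ΣR = ΔT/Q = |346 − 26.6|/2.46×10^7 = 1.298×10^-5 K/W
L/(kA) = 1.298×10^-5 ⇒ k = 0.00233/(1.298×10^-5·15.6) = 11.5 W/m·K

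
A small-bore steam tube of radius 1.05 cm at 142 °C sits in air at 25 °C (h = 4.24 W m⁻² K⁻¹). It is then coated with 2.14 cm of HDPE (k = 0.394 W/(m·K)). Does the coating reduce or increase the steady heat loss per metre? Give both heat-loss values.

Critical radius for a cylinder: r_cr = k/h = 0.0929 m = 9.29 cm.
Outer radius after coating: r₂ = 0.0105 + 0.0214 = 0.0319 m.
Since r₁ < r_cr and r₂ ≤ r_cr, the coating moves toward the maximum at r_cr — heat loss rises.
Bare: R = 1/(2πr₁h) = 3.575 m·K/W; Q = 117/3.575 = 32.7 W/m.
Coated: R = R_cond + R_conv = 1.626 m·K/W; Q = 117/1.626 = 72.0 W/m.

increases: 32.7 → 72.0 W/m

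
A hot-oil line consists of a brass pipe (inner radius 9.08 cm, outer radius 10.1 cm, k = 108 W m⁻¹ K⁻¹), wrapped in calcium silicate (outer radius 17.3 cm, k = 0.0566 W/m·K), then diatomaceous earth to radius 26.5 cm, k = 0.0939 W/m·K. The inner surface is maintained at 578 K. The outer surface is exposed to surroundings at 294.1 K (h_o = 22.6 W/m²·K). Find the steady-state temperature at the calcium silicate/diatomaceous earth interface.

Resistance network (inner→outer):
  R'_brass = ln(0.101/0.0908)/(2πk) = 0.1065/(2π·108) = 1.569×10^-4 m·K/W
  R'_calcium silicate = ln(0.173/0.101)/(2πk) = 0.5382/(2π·0.0566) = 1.513 m·K/W
  R'_diatomaceous earth = ln(0.265/0.173)/(2πk) = 0.4264/(2π·0.0939) = 0.7228 m·K/W
  R'_conv,out = 1/(2πr h) = 1/(2π·0.265·22.6) = 0.02657 m·K/W
ΣR = 1.569×10^-4 + 1.513 + 0.7228 + 0.02657 = 2.263 m·K/W
Q' = ΔT/ΣR = (578 K − 294.1 K)/2.263 = 125.5 W/m
From the inner boundary to the calcium silicate/diatomaceous earth interface, ΣR_partial = 1.513 m·K/W.
T_interface = T_in − Q'·ΣR_partial = 578 K − (125.5)(1.513) = 388 K

T = 388 K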